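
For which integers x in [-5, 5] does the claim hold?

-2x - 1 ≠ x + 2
Holds for: {-5, -4, -3, -2, 0, 1, 2, 3, 4, 5}
Fails for: {-1}

Answer: {-5, -4, -3, -2, 0, 1, 2, 3, 4, 5}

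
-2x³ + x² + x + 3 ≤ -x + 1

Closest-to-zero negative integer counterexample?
Testing negative integers from -1 downward:
x = -1: LHS = -2·(-1)³ + (-1)² + (-1) + 3 = 5, RHS = -(-1) + 1 = 2; 5 ≤ 2 — FAILS  ← closest negative counterexample to 0

Answer: x = -1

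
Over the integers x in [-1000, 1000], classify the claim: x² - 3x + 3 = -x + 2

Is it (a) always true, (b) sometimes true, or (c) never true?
Holds at x = 1: LHS = 1² - 3·1 + 3 = 1, RHS = -1 + 2 = 1; 1 = 1 — holds
Fails at x = 0: LHS = 0² - 3·0 + 3 = 3, RHS = -0 + 2 = 2; 3 = 2 — FAILS
It is satisfied by some integers in the range but not all.

Answer: Sometimes true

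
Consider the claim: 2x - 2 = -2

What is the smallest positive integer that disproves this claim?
Testing positive integers:
x = 1: LHS = 2·1 - 2 = 0; 0 = -2 — FAILS  ← smallest positive counterexample

Answer: x = 1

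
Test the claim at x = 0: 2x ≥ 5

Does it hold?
x = 0: LHS = 2·0 = 0; 0 ≥ 5 — FAILS

The relation fails at x = 0, so x = 0 is a counterexample.

Answer: No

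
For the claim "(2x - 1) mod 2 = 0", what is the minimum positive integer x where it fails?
Testing positive integers:
x = 1: LHS = (2·1 - 1) mod 2 = 1 mod 2 = 1; 1 = 0 — FAILS  ← smallest positive counterexample

Answer: x = 1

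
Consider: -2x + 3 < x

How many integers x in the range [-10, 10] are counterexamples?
Counterexamples in [-10, 10]: {-10, -9, -8, -7, -6, -5, -4, -3, -2, -1, 0, 1}.

Counting them gives 12 values.

Answer: 12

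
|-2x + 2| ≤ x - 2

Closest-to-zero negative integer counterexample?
Testing negative integers from -1 downward:
x = -1: LHS = |-2·(-1) + 2| = |4| = 4, RHS = (-1) - 2 = -3; 4 ≤ -3 — FAILS  ← closest negative counterexample to 0

Answer: x = -1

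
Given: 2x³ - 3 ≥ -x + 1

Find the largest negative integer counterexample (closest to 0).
Testing negative integers from -1 downward:
x = -1: LHS = 2·(-1)³ - 3 = -5, RHS = -(-1) + 1 = 2; -5 ≥ 2 — FAILS  ← closest negative counterexample to 0

Answer: x = -1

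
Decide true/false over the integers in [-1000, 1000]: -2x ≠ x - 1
Track d = LHS − RHS over the integers in [-1000, 1000]. Equality would need d = 0, but d changes sign only between consecutive integers, jumping over 0:
x = 0: LHS = -2·0 = 0, RHS = 0 - 1 = -1; 0 ≠ -1 — holds  (d = 1)
x = 1: LHS = -2·1 = -2, RHS = 1 - 1 = 0; -2 ≠ 0 — holds  (d = -2)
Away from these crossings d keeps a constant sign, and checking every integer in [-1000, 1000] confirms d ≠ 0 throughout. Hence the two sides are never equal, so the relation holds for every integer in [-1000, 1000].

No counterexample exists.

Answer: True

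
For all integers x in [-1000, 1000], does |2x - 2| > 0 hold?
The claim fails at x = 1:
x = 1: LHS = |2·1 - 2| = |0| = 0; 0 > 0 — FAILS

Because a single integer refutes it, the statement is false.

Answer: False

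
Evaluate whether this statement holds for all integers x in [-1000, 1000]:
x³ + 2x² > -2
The claim fails at x = -3:
x = -3: LHS = (-3)³ + 2·(-3)² = -9; -9 > -2 — FAILS

Because a single integer refutes it, the statement is false.

Answer: False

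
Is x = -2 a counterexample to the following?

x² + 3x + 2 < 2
Substitute x = -2 into the relation:
x = -2: LHS = (-2)² + 3·(-2) + 2 = 0; 0 < 2 — holds

The claim holds here, so x = -2 is not a counterexample. (A counterexample exists elsewhere, e.g. x = 0.)

Answer: No, x = -2 is not a counterexample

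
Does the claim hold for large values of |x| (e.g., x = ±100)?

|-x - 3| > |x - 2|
x = 100: LHS = |-100 - 3| = |-103| = 103, RHS = |100 - 2| = |98| = 98; 103 > 98 — holds
x = -100: LHS = |-(-100) - 3| = |97| = 97, RHS = |(-100) - 2| = |-102| = 102; 97 > 102 — FAILS

Answer: Partially: holds for x = 100, fails for x = -100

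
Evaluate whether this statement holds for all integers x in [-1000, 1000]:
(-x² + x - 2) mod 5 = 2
The claim fails at x = 0:
x = 0: LHS = (-0² + 0 - 2) mod 5 = (-2) mod 5 = 3; 3 = 2 — FAILS

Because a single integer refutes it, the statement is false.

Answer: False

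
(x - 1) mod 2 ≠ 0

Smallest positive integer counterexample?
Testing positive integers:
x = 1: LHS = (1 - 1) mod 2 = 0 mod 2 = 0; 0 ≠ 0 — FAILS  ← smallest positive counterexample

Answer: x = 1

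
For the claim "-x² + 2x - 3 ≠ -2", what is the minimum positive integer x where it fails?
Testing positive integers:
x = 1: LHS = -1² + 2·1 - 3 = -2; -2 ≠ -2 — FAILS  ← smallest positive counterexample

Answer: x = 1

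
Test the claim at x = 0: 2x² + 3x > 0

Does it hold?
x = 0: LHS = 2·0² + 3·0 = 0; 0 > 0 — FAILS

The relation fails at x = 0, so x = 0 is a counterexample.

Answer: No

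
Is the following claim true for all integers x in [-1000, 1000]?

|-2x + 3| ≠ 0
Over all integers in [-1000, 1000], LHS − RHS is always positive; it is smallest at x = 1, where it equals 1:
x = 1: LHS = |-2·1 + 3| = |1| = 1; 1 ≠ 0 — holds
At the ends of the range:
x = -1000: LHS = |-2·(-1000) + 3| = |2003| = 2003; 2003 ≠ 0 — holds
x = 1000: LHS = |-2·1000 + 3| = |-1997| = 1997; 1997 ≠ 0 — holds
Hence LHS − RHS is never 0, i.e. the two sides are never equal, so the relation holds for every integer in [-1000, 1000].

No counterexample exists.

Answer: True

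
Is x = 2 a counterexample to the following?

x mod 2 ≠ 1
Substitute x = 2 into the relation:
x = 2: LHS = 2 mod 2 = 0; 0 ≠ 1 — holds

The claim holds here, so x = 2 is not a counterexample. (A counterexample exists elsewhere, e.g. x = 1.)

Answer: No, x = 2 is not a counterexample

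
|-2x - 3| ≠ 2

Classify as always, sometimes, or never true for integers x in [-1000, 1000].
Track d = LHS − RHS over the integers in [-1000, 1000]. Equality would need d = 0, but d changes sign only between consecutive integers, jumping over 0:
x = -3: LHS = |-2·(-3) - 3| = |3| = 3; 3 ≠ 2 — holds  (d = 1)
x = -2: LHS = |-2·(-2) - 3| = |1| = 1; 1 ≠ 2 — holds  (d = -1)
x = -1: LHS = |-2·(-1) - 3| = |-1| = 1; 1 ≠ 2 — holds  (d = -1)
x = 0: LHS = |-2·0 - 3| = |-3| = 3; 3 ≠ 2 — holds  (d = 1)
Away from these crossings d keeps a constant sign, and checking every integer in [-1000, 1000] confirms d ≠ 0 throughout. Hence the two sides are never equal, so the relation holds for every integer in [-1000, 1000].

No counterexample exists.

Answer: Always true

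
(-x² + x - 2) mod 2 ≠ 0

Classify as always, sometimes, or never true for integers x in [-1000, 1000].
For a polynomial with integer coefficients, its value mod 2 depends only on x mod 2, so it suffices to check one representative of each residue class, x = 0, 1:
x = 0: LHS = (-0² + 0 - 2) mod 2 = (-2) mod 2 = 0; 0 ≠ 0 — FAILS
x = 1: LHS = (-1² + 1 - 2) mod 2 = (-2) mod 2 = 0; 0 ≠ 0 — FAILS
The relation fails in every residue class, so the claimed relation (≠) fails for every integer in [-1000, 1000].

No integer in the range satisfies it.

Answer: Never true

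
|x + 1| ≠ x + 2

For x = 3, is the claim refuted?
Substitute x = 3 into the relation:
x = 3: LHS = |3 + 1| = |4| = 4, RHS = 3 + 2 = 5; 4 ≠ 5 — holds

The relation holds at x = 3, so it is not a counterexample.

Answer: No, x = 3 is not a counterexample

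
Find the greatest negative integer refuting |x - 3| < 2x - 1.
Testing negative integers from -1 downward:
x = -1: LHS = |(-1) - 3| = |-4| = 4, RHS = 2·(-1) - 1 = -3; 4 < -3 — FAILS  ← closest negative counterexample to 0

Answer: x = -1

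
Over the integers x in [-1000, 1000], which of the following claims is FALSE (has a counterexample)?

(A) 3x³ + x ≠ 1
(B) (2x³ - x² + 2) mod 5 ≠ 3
(A) Track d = LHS − RHS over the integers in [-1000, 1000]. Equality would need d = 0, but d changes sign only between consecutive integers, jumping over 0:
x = 0: LHS = 3·0³ + 0 = 0; 0 ≠ 1 — holds  (d = -1)
x = 1: LHS = 3·1³ + 1 = 4; 4 ≠ 1 — holds  (d = 3)
Away from these crossings d keeps a constant sign, and checking every integer in [-1000, 1000] confirms d ≠ 0 throughout. Hence the two sides are never equal, so the relation holds for every integer in [-1000, 1000].

(B) x = 1: LHS = (2·1³ - 1² + 2) mod 5 = 3 mod 5 = 3; 3 ≠ 3 — FAILS

Only (B) has a counterexample.

Answer: B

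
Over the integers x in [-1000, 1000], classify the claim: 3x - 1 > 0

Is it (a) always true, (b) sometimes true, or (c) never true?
Holds at x = 1: LHS = 3·1 - 1 = 2; 2 > 0 — holds
Fails at x = 0: LHS = 3·0 - 1 = -1; -1 > 0 — FAILS
It is satisfied by some integers in the range but not all.

Answer: Sometimes true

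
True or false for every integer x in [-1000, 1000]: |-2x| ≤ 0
The claim fails at x = 1:
x = 1: LHS = |-2·1| = |-2| = 2; 2 ≤ 0 — FAILS

Because a single integer refutes it, the statement is false.

Answer: False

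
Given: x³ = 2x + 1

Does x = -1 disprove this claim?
Substitute x = -1 into the relation:
x = -1: LHS = (-1)³ = -1, RHS = 2·(-1) + 1 = -1; -1 = -1 — holds

The claim holds here, so x = -1 is not a counterexample. (A counterexample exists elsewhere, e.g. x = 0.)

Answer: No, x = -1 is not a counterexample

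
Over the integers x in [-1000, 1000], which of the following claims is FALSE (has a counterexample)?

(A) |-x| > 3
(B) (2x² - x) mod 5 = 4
(A) x = 0: LHS = |-0| = |0| = 0; 0 > 3 — FAILS
(B) x = 0: LHS = (2·0² - 0) mod 5 = 0 mod 5 = 0; 0 = 4 — FAILS

Answer: Both A and B are false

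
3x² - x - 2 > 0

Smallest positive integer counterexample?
Testing positive integers:
x = 1: LHS = 3·1² - 1 - 2 = 0; 0 > 0 — FAILS  ← smallest positive counterexample

Answer: x = 1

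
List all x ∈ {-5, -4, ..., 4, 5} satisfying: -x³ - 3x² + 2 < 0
Holds for: {-2, 1, 2, 3, 4, 5}
Fails for: {-5, -4, -3, -1, 0}

Answer: {-2, 1, 2, 3, 4, 5}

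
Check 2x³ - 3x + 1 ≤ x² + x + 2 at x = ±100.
x = 100: LHS = 2·100³ - 3·100 + 1 = 1999701, RHS = 100² + 100 + 2 = 10102; 1999701 ≤ 10102 — FAILS
x = -100: LHS = 2·(-100)³ - 3·(-100) + 1 = -1999699, RHS = (-100)² + (-100) + 2 = 9902; -1999699 ≤ 9902 — holds

Answer: Partially: fails for x = 100, holds for x = -100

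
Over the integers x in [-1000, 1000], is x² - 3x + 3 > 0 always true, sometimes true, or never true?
Over all integers in [-1000, 1000], LHS − RHS is smallest at x = 1, where it equals 1:
x = 1: LHS = 1² - 3·1 + 3 = 1; 1 > 0 — holds
At the ends of the range:
x = -1000: LHS = (-1000)² - 3·(-1000) + 3 = 1003003; 1003003 > 0 — holds
x = 1000: LHS = 1000² - 3·1000 + 3 = 997003; 997003 > 0 — holds
Hence LHS − RHS is never zero or negative, i.e. LHS > RHS throughout, so the relation holds for every integer in [-1000, 1000].

No counterexample exists.

Answer: Always true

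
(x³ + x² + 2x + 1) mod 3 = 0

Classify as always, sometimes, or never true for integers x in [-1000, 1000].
For a polynomial with integer coefficients, its value mod 3 depends only on x mod 3, so it suffices to check one representative of each residue class, x = 0, 1, 2:
x = 0: LHS = (0³ + 0² + 2·0 + 1) mod 3 = 1 mod 3 = 1; 1 = 0 — FAILS
x = 1: LHS = (1³ + 1² + 2·1 + 1) mod 3 = 5 mod 3 = 2; 2 = 0 — FAILS
x = 2: LHS = (2³ + 2² + 2·2 + 1) mod 3 = 17 mod 3 = 2; 2 = 0 — FAILS
The relation fails in every residue class, so the claimed relation (=) fails for every integer in [-1000, 1000].

No integer in the range satisfies it.

Answer: Never true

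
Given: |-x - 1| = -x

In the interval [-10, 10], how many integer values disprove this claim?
Counterexamples in [-10, 10]: {-10, -9, -8, -7, -6, -5, -4, -3, -2, -1, 0, 1, 2, 3, 4, 5, 6, 7, 8, 9, 10}.

Counting them gives 21 values.

Answer: 21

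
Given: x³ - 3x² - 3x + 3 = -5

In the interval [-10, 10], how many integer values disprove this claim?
Counterexamples in [-10, 10]: {-10, -9, -8, -7, -6, -5, -4, -3, -2, -1, 0, 1, 2, 3, 4, 5, 6, 7, 8, 9, 10}.

Counting them gives 21 values.

Answer: 21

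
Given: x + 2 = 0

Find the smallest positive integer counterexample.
Testing positive integers:
x = 1: LHS = 1 + 2 = 3; 3 = 0 — FAILS  ← smallest positive counterexample

Answer: x = 1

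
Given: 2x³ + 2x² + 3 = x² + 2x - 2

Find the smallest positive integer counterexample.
Testing positive integers:
x = 1: LHS = 2·1³ + 2·1² + 3 = 7, RHS = 1² + 2·1 - 2 = 1; 7 = 1 — FAILS  ← smallest positive counterexample

Answer: x = 1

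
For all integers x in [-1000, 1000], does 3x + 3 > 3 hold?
The claim fails at x = 0:
x = 0: LHS = 3·0 + 3 = 3; 3 > 3 — FAILS

Because a single integer refutes it, the statement is false.

Answer: False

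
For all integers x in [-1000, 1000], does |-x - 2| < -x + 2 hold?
The claim fails at x = 0:
x = 0: LHS = |-0 - 2| = |-2| = 2, RHS = -0 + 2 = 2; 2 < 2 — FAILS

Because a single integer refutes it, the statement is false.

Answer: False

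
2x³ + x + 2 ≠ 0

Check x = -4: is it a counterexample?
Substitute x = -4 into the relation:
x = -4: LHS = 2·(-4)³ + (-4) + 2 = -130; -130 ≠ 0 — holds

The relation holds at x = -4, so it is not a counterexample.

Answer: No, x = -4 is not a counterexample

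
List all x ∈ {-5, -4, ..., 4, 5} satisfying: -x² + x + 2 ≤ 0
Holds for: {-5, -4, -3, -2, -1, 2, 3, 4, 5}
Fails for: {0, 1}

Answer: {-5, -4, -3, -2, -1, 2, 3, 4, 5}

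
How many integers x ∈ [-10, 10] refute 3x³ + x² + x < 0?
Counterexamples in [-10, 10]: {0, 1, 2, 3, 4, 5, 6, 7, 8, 9, 10}.

Counting them gives 11 values.

Answer: 11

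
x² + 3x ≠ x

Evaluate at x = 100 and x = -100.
x = 100: LHS = 100² + 3·100 = 10300; 10300 ≠ 100 — holds
x = -100: LHS = (-100)² + 3·(-100) = 9700; 9700 ≠ -100 — holds

Answer: Yes, holds for both x = 100 and x = -100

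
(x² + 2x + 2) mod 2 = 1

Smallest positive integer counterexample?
Testing positive integers:
x = 1: LHS = (1² + 2·1 + 2) mod 2 = 5 mod 2 = 1; 1 = 1 — holds
x = 2: LHS = (2² + 2·2 + 2) mod 2 = 10 mod 2 = 0; 0 = 1 — FAILS  ← smallest positive counterexample

Answer: x = 2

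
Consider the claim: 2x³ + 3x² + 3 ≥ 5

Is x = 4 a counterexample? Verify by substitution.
Substitute x = 4 into the relation:
x = 4: LHS = 2·4³ + 3·4² + 3 = 179; 179 ≥ 5 — holds

The claim holds here, so x = 4 is not a counterexample. (A counterexample exists elsewhere, e.g. x = 0.)

Answer: No, x = 4 is not a counterexample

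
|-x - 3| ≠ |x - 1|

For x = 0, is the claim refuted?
Substitute x = 0 into the relation:
x = 0: LHS = |-0 - 3| = |-3| = 3, RHS = |0 - 1| = |-1| = 1; 3 ≠ 1 — holds

The claim holds here, so x = 0 is not a counterexample. (A counterexample exists elsewhere, e.g. x = -1.)

Answer: No, x = 0 is not a counterexample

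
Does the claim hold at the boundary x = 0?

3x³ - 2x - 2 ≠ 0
x = 0: LHS = 3·0³ - 2·0 - 2 = -2; -2 ≠ 0 — holds

The relation is satisfied at x = 0.

Answer: Yes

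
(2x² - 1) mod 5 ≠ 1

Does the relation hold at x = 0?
x = 0: LHS = (2·0² - 1) mod 5 = (-1) mod 5 = 4; 4 ≠ 1 — holds

The relation is satisfied at x = 0.

Answer: Yes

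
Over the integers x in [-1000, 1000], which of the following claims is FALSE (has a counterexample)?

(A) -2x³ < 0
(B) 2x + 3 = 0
(A) x = 0: LHS = -2·0³ = 0; 0 < 0 — FAILS
(B) x = 0: LHS = 2·0 + 3 = 3; 3 = 0 — FAILS

Answer: Both A and B are false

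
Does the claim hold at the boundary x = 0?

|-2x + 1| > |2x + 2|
x = 0: LHS = |-2·0 + 1| = |1| = 1, RHS = |2·0 + 2| = |2| = 2; 1 > 2 — FAILS

The relation fails at x = 0, so x = 0 is a counterexample.

Answer: No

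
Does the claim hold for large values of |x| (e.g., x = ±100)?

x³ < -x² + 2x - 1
x = 100: LHS = 100³ = 1000000, RHS = -100² + 2·100 - 1 = -9801; 1000000 < -9801 — FAILS
x = -100: LHS = (-100)³ = -1000000, RHS = -(-100)² + 2·(-100) - 1 = -10201; -1000000 < -10201 — holds

Answer: Partially: fails for x = 100, holds for x = -100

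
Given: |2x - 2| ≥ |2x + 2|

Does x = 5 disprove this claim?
Substitute x = 5 into the relation:
x = 5: LHS = |2·5 - 2| = |8| = 8, RHS = |2·5 + 2| = |12| = 12; 8 ≥ 12 — FAILS

Since the claim fails at x = 5, this value is a counterexample.

Answer: Yes, x = 5 is a counterexample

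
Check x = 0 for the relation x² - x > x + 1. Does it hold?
x = 0: LHS = 0² - 0 = 0, RHS = 0 + 1 = 1; 0 > 1 — FAILS

The relation fails at x = 0, so x = 0 is a counterexample.

Answer: No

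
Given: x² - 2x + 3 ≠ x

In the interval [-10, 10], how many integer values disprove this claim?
Over all integers in [-10, 10], LHS − RHS is always positive; it is smallest at x = 1, where it equals 1:
x = 1: LHS = 1² - 2·1 + 3 = 2; 2 ≠ 1 — holds
At the ends of the range:
x = -10: LHS = (-10)² - 2·(-10) + 3 = 123; 123 ≠ -10 — holds
x = 10: LHS = 10² - 2·10 + 3 = 83; 83 ≠ 10 — holds
Hence LHS − RHS is never 0, i.e. the two sides are never equal, so the relation holds for every integer in [-10, 10].

No counterexample appears in that range.

Answer: 0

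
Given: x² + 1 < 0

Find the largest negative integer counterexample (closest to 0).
Testing negative integers from -1 downward:
x = -1: LHS = (-1)² + 1 = 2; 2 < 0 — FAILS  ← closest negative counterexample to 0

Answer: x = -1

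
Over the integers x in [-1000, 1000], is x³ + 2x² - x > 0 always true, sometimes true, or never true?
Holds at x = 1: LHS = 1³ + 2·1² - 1 = 2; 2 > 0 — holds
Fails at x = 0: LHS = 0³ + 2·0² - 0 = 0; 0 > 0 — FAILS
It is satisfied by some integers in the range but not all.

Answer: Sometimes true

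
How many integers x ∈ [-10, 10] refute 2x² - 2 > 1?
Counterexamples in [-10, 10]: {-1, 0, 1}.

Counting them gives 3 values.

Answer: 3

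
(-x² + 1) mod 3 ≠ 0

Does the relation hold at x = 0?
x = 0: LHS = (-0² + 1) mod 3 = 1 mod 3 = 1; 1 ≠ 0 — holds

The relation is satisfied at x = 0.

Answer: Yes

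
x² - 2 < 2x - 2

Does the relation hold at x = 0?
x = 0: LHS = 0² - 2 = -2, RHS = 2·0 - 2 = -2; -2 < -2 — FAILS

The relation fails at x = 0, so x = 0 is a counterexample.

Answer: No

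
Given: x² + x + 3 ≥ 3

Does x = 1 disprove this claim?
Substitute x = 1 into the relation:
x = 1: LHS = 1² + 1 + 3 = 5; 5 ≥ 3 — holds

The relation holds at x = 1, so it is not a counterexample.

Answer: No, x = 1 is not a counterexample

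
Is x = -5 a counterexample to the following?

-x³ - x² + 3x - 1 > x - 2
Substitute x = -5 into the relation:
x = -5: LHS = -(-5)³ - (-5)² + 3·(-5) - 1 = 84, RHS = (-5) - 2 = -7; 84 > -7 — holds

The claim holds here, so x = -5 is not a counterexample. (A counterexample exists elsewhere, e.g. x = -1.)

Answer: No, x = -5 is not a counterexample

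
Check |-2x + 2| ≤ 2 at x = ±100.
x = 100: LHS = |-2·100 + 2| = |-198| = 198; 198 ≤ 2 — FAILS
x = -100: LHS = |-2·(-100) + 2| = |202| = 202; 202 ≤ 2 — FAILS

Answer: No, fails for both x = 100 and x = -100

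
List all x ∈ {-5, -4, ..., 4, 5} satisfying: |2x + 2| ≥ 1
Holds for: {-5, -4, -3, -2, 0, 1, 2, 3, 4, 5}
Fails for: {-1}

Answer: {-5, -4, -3, -2, 0, 1, 2, 3, 4, 5}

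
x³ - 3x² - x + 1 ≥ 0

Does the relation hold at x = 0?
x = 0: LHS = 0³ - 3·0² - 0 + 1 = 1; 1 ≥ 0 — holds

The relation is satisfied at x = 0.

Answer: Yes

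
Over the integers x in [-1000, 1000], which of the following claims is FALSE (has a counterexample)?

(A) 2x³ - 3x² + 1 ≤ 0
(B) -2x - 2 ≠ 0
(A) x = 0: LHS = 2·0³ - 3·0² + 1 = 1; 1 ≤ 0 — FAILS
(B) x = -1: LHS = -2·(-1) - 2 = 0; 0 ≠ 0 — FAILS

Answer: Both A and B are false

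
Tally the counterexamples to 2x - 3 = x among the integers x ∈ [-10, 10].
Counterexamples in [-10, 10]: {-10, -9, -8, -7, -6, -5, -4, -3, -2, -1, 0, 1, 2, 4, 5, 6, 7, 8, 9, 10}.

Counting them gives 20 values.

Answer: 20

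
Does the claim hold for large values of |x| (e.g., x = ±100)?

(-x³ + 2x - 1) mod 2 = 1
x = 100: LHS = (-100³ + 2·100 - 1) mod 2 = (-999801) mod 2 = 1; 1 = 1 — holds
x = -100: LHS = (-(-100)³ + 2·(-100) - 1) mod 2 = 999799 mod 2 = 1; 1 = 1 — holds

Answer: Yes, holds for both x = 100 and x = -100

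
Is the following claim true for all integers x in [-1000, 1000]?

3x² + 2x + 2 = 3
The claim fails at x = 0:
x = 0: LHS = 3·0² + 2·0 + 2 = 2; 2 = 3 — FAILS

Because a single integer refutes it, the statement is false.

Answer: False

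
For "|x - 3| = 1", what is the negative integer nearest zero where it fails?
Testing negative integers from -1 downward:
x = -1: LHS = |(-1) - 3| = |-4| = 4; 4 = 1 — FAILS  ← closest negative counterexample to 0

Answer: x = -1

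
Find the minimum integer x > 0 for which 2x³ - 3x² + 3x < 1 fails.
Testing positive integers:
x = 1: LHS = 2·1³ - 3·1² + 3·1 = 2; 2 < 1 — FAILS  ← smallest positive counterexample

Answer: x = 1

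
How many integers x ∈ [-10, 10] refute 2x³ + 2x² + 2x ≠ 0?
Counterexamples in [-10, 10]: {0}.

Counting them gives 1 values.

Answer: 1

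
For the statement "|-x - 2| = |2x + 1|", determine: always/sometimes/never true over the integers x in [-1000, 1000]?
Holds at x = 1: LHS = |-1 - 2| = |-3| = 3, RHS = |2·1 + 1| = |3| = 3; 3 = 3 — holds
Fails at x = 0: LHS = |-0 - 2| = |-2| = 2, RHS = |2·0 + 1| = |1| = 1; 2 = 1 — FAILS
It is satisfied by some integers in the range but not all.

Answer: Sometimes true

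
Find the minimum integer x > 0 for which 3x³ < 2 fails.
Testing positive integers:
x = 1: LHS = 3·1³ = 3; 3 < 2 — FAILS  ← smallest positive counterexample

Answer: x = 1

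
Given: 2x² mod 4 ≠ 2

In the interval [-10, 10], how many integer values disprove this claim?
Counterexamples in [-10, 10]: {-9, -7, -5, -3, -1, 1, 3, 5, 7, 9}.

Counting them gives 10 values.

Answer: 10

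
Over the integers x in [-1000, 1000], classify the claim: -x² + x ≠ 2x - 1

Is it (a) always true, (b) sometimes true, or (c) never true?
Track d = LHS − RHS over the integers in [-1000, 1000]. Equality would need d = 0, but d changes sign only between consecutive integers, jumping over 0:
x = -2: LHS = -(-2)² + (-2) = -6, RHS = 2·(-2) - 1 = -5; -6 ≠ -5 — holds  (d = -1)
x = -1: LHS = -(-1)² + (-1) = -2, RHS = 2·(-1) - 1 = -3; -2 ≠ -3 — holds  (d = 1)
x = 0: LHS = -0² + 0 = 0, RHS = 2·0 - 1 = -1; 0 ≠ -1 — holds  (d = 1)
x = 1: LHS = -1² + 1 = 0, RHS = 2·1 - 1 = 1; 0 ≠ 1 — holds  (d = -1)
Away from these crossings d keeps a constant sign, and checking every integer in [-1000, 1000] confirms d ≠ 0 throughout. Hence the two sides are never equal, so the relation holds for every integer in [-1000, 1000].

No counterexample exists.

Answer: Always true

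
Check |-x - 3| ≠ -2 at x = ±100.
x = 100: LHS = |-100 - 3| = |-103| = 103; 103 ≠ -2 — holds
x = -100: LHS = |-(-100) - 3| = |97| = 97; 97 ≠ -2 — holds

Answer: Yes, holds for both x = 100 and x = -100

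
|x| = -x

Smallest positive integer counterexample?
Testing positive integers:
x = 1: LHS = |1| = 1; 1 = -1 — FAILS  ← smallest positive counterexample

Answer: x = 1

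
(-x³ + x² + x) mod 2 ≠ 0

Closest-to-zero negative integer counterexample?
Testing negative integers from -1 downward:
x = -1: LHS = (-(-1)³ + (-1)² + (-1)) mod 2 = 1 mod 2 = 1; 1 ≠ 0 — holds
x = -2: LHS = (-(-2)³ + (-2)² + (-2)) mod 2 = 10 mod 2 = 0; 0 ≠ 0 — FAILS  ← closest negative counterexample to 0

Answer: x = -2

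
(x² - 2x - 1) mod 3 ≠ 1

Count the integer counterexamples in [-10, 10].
Counterexamples in [-10, 10]: {-8, -5, -2, 1, 4, 7, 10}.

Counting them gives 7 values.

Answer: 7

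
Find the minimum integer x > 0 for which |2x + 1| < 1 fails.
Testing positive integers:
x = 1: LHS = |2·1 + 1| = |3| = 3; 3 < 1 — FAILS  ← smallest positive counterexample

Answer: x = 1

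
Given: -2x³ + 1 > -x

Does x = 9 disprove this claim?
Substitute x = 9 into the relation:
x = 9: LHS = -2·9³ + 1 = -1457; -1457 > -9 — FAILS

Since the claim fails at x = 9, this value is a counterexample.

Answer: Yes, x = 9 is a counterexample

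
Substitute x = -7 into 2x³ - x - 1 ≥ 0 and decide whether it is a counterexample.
Substitute x = -7 into the relation:
x = -7: LHS = 2·(-7)³ - (-7) - 1 = -680; -680 ≥ 0 — FAILS

Since the claim fails at x = -7, this value is a counterexample.

Answer: Yes, x = -7 is a counterexample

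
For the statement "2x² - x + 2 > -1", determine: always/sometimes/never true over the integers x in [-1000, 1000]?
Over all integers in [-1000, 1000], LHS − RHS is smallest at x = 0, where it equals 3:
x = 0: LHS = 2·0² - 0 + 2 = 2; 2 > -1 — holds
At the ends of the range:
x = -1000: LHS = 2·(-1000)² - (-1000) + 2 = 2001002; 2001002 > -1 — holds
x = 1000: LHS = 2·1000² - 1000 + 2 = 1999002; 1999002 > -1 — holds
Hence LHS − RHS is never zero or negative, i.e. LHS > RHS throughout, so the relation holds for every integer in [-1000, 1000].

No counterexample exists.

Answer: Always true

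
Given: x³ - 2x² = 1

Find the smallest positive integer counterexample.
Testing positive integers:
x = 1: LHS = 1³ - 2·1² = -1; -1 = 1 — FAILS  ← smallest positive counterexample

Answer: x = 1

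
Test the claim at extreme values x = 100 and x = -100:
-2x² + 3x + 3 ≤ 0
x = 100: LHS = -2·100² + 3·100 + 3 = -19697; -19697 ≤ 0 — holds
x = -100: LHS = -2·(-100)² + 3·(-100) + 3 = -20297; -20297 ≤ 0 — holds

Answer: Yes, holds for both x = 100 and x = -100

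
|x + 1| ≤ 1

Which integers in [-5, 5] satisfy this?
Holds for: {-2, -1, 0}
Fails for: {-5, -4, -3, 1, 2, 3, 4, 5}

Answer: {-2, -1, 0}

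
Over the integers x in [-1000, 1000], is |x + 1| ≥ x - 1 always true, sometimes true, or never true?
Over all integers in [-1000, 1000], LHS − RHS is smallest at x = 0, where it equals 2:
x = 0: LHS = |0 + 1| = |1| = 1, RHS = 0 - 1 = -1; 1 ≥ -1 — holds
At the ends of the range:
x = -1000: LHS = |(-1000) + 1| = |-999| = 999, RHS = (-1000) - 1 = -1001; 999 ≥ -1001 — holds
x = 1000: LHS = |1000 + 1| = |1001| = 1001, RHS = 1000 - 1 = 999; 1001 ≥ 999 — holds
Hence LHS − RHS is never negative, i.e. LHS ≥ RHS throughout, so the relation holds for every integer in [-1000, 1000].

No counterexample exists.

Answer: Always true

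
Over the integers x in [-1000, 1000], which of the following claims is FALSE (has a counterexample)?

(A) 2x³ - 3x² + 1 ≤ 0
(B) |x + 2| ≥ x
(A) x = 0: LHS = 2·0³ - 3·0² + 1 = 1; 1 ≤ 0 — FAILS

(B) Over all integers in [-1000, 1000], LHS − RHS is smallest at x = 0, where it equals 2:
x = 0: LHS = |0 + 2| = |2| = 2; 2 ≥ 0 — holds
At the ends of the range:
x = -1000: LHS = |(-1000) + 2| = |-998| = 998; 998 ≥ -1000 — holds
x = 1000: LHS = |1000 + 2| = |1002| = 1002; 1002 ≥ 1000 — holds
Hence LHS − RHS is never negative, i.e. LHS ≥ RHS throughout, so the relation holds for every integer in [-1000, 1000].

Only (A) has a counterexample.

Answer: A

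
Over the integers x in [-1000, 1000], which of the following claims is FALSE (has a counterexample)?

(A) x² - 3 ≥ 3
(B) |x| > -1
(A) x = 0: LHS = 0² - 3 = -3; -3 ≥ 3 — FAILS

(B) An absolute value is never negative, so the left side is ≥ 0 for every x, while the right side is -1. Tightest case in [-1000, 1000] is x = 0:
x = 0: LHS = |0| = 0; 0 > -1 — holds
Hence LHS − RHS is never zero or negative, i.e. LHS > RHS throughout, so the relation holds for every integer in [-1000, 1000].

Only (A) has a counterexample.

Answer: A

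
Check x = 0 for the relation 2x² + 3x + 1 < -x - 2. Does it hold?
x = 0: LHS = 2·0² + 3·0 + 1 = 1, RHS = -0 - 2 = -2; 1 < -2 — FAILS

The relation fails at x = 0, so x = 0 is a counterexample.

Answer: No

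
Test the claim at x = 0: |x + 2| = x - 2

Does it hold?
x = 0: LHS = |0 + 2| = |2| = 2, RHS = 0 - 2 = -2; 2 = -2 — FAILS

The relation fails at x = 0, so x = 0 is a counterexample.

Answer: No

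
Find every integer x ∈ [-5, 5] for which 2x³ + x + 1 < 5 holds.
Holds for: {-5, -4, -3, -2, -1, 0, 1}
Fails for: {2, 3, 4, 5}

Answer: {-5, -4, -3, -2, -1, 0, 1}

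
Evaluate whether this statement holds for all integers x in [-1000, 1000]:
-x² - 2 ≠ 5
Over all integers in [-1000, 1000], LHS − RHS is always negative; it is closest to 0 at x = 0, where it equals -7:
x = 0: LHS = -0² - 2 = -2; -2 ≠ 5 — holds
At the ends of the range:
x = -1000: LHS = -(-1000)² - 2 = -1000002; -1000002 ≠ 5 — holds
x = 1000: LHS = -1000² - 2 = -1000002; -1000002 ≠ 5 — holds
Hence LHS − RHS is never 0, i.e. the two sides are never equal, so the relation holds for every integer in [-1000, 1000].

No counterexample exists.

Answer: True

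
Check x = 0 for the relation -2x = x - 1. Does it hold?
x = 0: LHS = -2·0 = 0, RHS = 0 - 1 = -1; 0 = -1 — FAILS

The relation fails at x = 0, so x = 0 is a counterexample.

Answer: No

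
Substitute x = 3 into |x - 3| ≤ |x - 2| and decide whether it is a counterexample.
Substitute x = 3 into the relation:
x = 3: LHS = |3 - 3| = |0| = 0, RHS = |3 - 2| = |1| = 1; 0 ≤ 1 — holds

The claim holds here, so x = 3 is not a counterexample. (A counterexample exists elsewhere, e.g. x = 0.)

Answer: No, x = 3 is not a counterexample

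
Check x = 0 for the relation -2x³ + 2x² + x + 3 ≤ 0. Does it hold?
x = 0: LHS = -2·0³ + 2·0² + 0 + 3 = 3; 3 ≤ 0 — FAILS

The relation fails at x = 0, so x = 0 is a counterexample.

Answer: No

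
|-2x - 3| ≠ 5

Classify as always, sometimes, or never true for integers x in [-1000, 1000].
Holds at x = 0: LHS = |-2·0 - 3| = |-3| = 3; 3 ≠ 5 — holds
Fails at x = 1: LHS = |-2·1 - 3| = |-5| = 5; 5 ≠ 5 — FAILS
It is satisfied by some integers in the range but not all.

Answer: Sometimes true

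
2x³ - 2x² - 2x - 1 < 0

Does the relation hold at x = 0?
x = 0: LHS = 2·0³ - 2·0² - 2·0 - 1 = -1; -1 < 0 — holds

The relation is satisfied at x = 0.

Answer: Yes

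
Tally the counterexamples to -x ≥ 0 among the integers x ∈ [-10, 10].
Counterexamples in [-10, 10]: {1, 2, 3, 4, 5, 6, 7, 8, 9, 10}.

Counting them gives 10 values.

Answer: 10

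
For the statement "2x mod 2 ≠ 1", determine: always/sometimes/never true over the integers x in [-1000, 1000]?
For a polynomial with integer coefficients, its value mod 2 depends only on x mod 2, so it suffices to check one representative of each residue class, x = 0, 1:
x = 0: LHS = (2·0) mod 2 = 0 mod 2 = 0; 0 ≠ 1 — holds
x = 1: LHS = (2·1) mod 2 = 2 mod 2 = 0; 0 ≠ 1 — holds
The relation holds in every residue class, so the relation holds for every integer in [-1000, 1000].

No counterexample exists.

Answer: Always true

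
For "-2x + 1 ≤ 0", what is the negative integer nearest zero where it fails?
Testing negative integers from -1 downward:
x = -1: LHS = -2·(-1) + 1 = 3; 3 ≤ 0 — FAILS  ← closest negative counterexample to 0

Answer: x = -1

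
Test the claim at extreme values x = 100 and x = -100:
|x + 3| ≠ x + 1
x = 100: LHS = |100 + 3| = |103| = 103, RHS = 100 + 1 = 101; 103 ≠ 101 — holds
x = -100: LHS = |(-100) + 3| = |-97| = 97, RHS = (-100) + 1 = -99; 97 ≠ -99 — holds

Answer: Yes, holds for both x = 100 and x = -100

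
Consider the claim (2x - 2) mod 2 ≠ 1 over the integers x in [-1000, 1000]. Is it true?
For a polynomial with integer coefficients, its value mod 2 depends only on x mod 2, so it suffices to check one representative of each residue class, x = 0, 1:
x = 0: LHS = (2·0 - 2) mod 2 = (-2) mod 2 = 0; 0 ≠ 1 — holds
x = 1: LHS = (2·1 - 2) mod 2 = 0 mod 2 = 0; 0 ≠ 1 — holds
The relation holds in every residue class, so the relation holds for every integer in [-1000, 1000].

No counterexample exists.

Answer: True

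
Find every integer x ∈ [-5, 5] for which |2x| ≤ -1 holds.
An absolute value is never negative, so the left side is ≥ 0 for every x, while the right side is -1. Tightest case in [-5, 5] is x = 0:
x = 0: LHS = |2·0| = |0| = 0; 0 ≤ -1 — FAILS
Hence LHS − RHS is never zero or negative, i.e. LHS > RHS throughout, so the claimed relation (≤) fails for every integer in [-5, 5].

Answer: None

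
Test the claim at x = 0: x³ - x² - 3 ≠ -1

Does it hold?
x = 0: LHS = 0³ - 0² - 3 = -3; -3 ≠ -1 — holds

The relation is satisfied at x = 0.

Answer: Yes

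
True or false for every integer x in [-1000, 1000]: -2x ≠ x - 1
Track d = LHS − RHS over the integers in [-1000, 1000]. Equality would need d = 0, but d changes sign only between consecutive integers, jumping over 0:
x = 0: LHS = -2·0 = 0, RHS = 0 - 1 = -1; 0 ≠ -1 — holds  (d = 1)
x = 1: LHS = -2·1 = -2, RHS = 1 - 1 = 0; -2 ≠ 0 — holds  (d = -2)
Away from these crossings d keeps a constant sign, and checking every integer in [-1000, 1000] confirms d ≠ 0 throughout. Hence the two sides are never equal, so the relation holds for every integer in [-1000, 1000].

No counterexample exists.

Answer: True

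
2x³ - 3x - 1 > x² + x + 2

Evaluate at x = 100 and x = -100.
x = 100: LHS = 2·100³ - 3·100 - 1 = 1999699, RHS = 100² + 100 + 2 = 10102; 1999699 > 10102 — holds
x = -100: LHS = 2·(-100)³ - 3·(-100) - 1 = -1999701, RHS = (-100)² + (-100) + 2 = 9902; -1999701 > 9902 — FAILS

Answer: Partially: holds for x = 100, fails for x = -100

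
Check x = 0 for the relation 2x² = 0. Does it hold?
x = 0: LHS = 2·0² = 0; 0 = 0 — holds

The relation is satisfied at x = 0.

Answer: Yes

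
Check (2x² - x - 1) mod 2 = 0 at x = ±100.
x = 100: LHS = (2·100² - 100 - 1) mod 2 = 19899 mod 2 = 1; 1 = 0 — FAILS
x = -100: LHS = (2·(-100)² - (-100) - 1) mod 2 = 20099 mod 2 = 1; 1 = 0 — FAILS

Answer: No, fails for both x = 100 and x = -100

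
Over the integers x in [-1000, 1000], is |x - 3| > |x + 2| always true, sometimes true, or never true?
Holds at x = 0: LHS = |0 - 3| = |-3| = 3, RHS = |0 + 2| = |2| = 2; 3 > 2 — holds
Fails at x = 1: LHS = |1 - 3| = |-2| = 2, RHS = |1 + 2| = |3| = 3; 2 > 3 — FAILS
It is satisfied by some integers in the range but not all.

Answer: Sometimes true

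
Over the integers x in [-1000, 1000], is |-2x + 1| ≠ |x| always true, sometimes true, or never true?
Holds at x = 0: LHS = |-2·0 + 1| = |1| = 1, RHS = |0| = 0; 1 ≠ 0 — holds
Fails at x = 1: LHS = |-2·1 + 1| = |-1| = 1, RHS = |1| = 1; 1 ≠ 1 — FAILS
It is satisfied by some integers in the range but not all.

Answer: Sometimes true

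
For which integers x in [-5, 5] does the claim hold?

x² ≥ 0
Over all integers in [-5, 5], LHS − RHS is smallest at x = 0, where it equals 0:
x = 0: LHS = 0² = 0; 0 ≥ 0 — holds
At the ends of the range:
x = -5: LHS = (-5)² = 25; 25 ≥ 0 — holds
x = 5: LHS = 5² = 25; 25 ≥ 0 — holds
Hence LHS − RHS is never negative, i.e. LHS ≥ RHS throughout, so the relation holds for every integer in [-5, 5].

Answer: All integers in [-5, 5]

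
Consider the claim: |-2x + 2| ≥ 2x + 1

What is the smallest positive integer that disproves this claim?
Testing positive integers:
x = 1: LHS = |-2·1 + 2| = |0| = 0, RHS = 2·1 + 1 = 3; 0 ≥ 3 — FAILS  ← smallest positive counterexample

Answer: x = 1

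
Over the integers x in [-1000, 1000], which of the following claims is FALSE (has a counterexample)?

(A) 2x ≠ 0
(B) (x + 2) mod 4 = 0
(A) x = 0: LHS = 2·0 = 0; 0 ≠ 0 — FAILS
(B) x = 0: LHS = (0 + 2) mod 4 = 2 mod 4 = 2; 2 = 0 — FAILS

Answer: Both A and B are false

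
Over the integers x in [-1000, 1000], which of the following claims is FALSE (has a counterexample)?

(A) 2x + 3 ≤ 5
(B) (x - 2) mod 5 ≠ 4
(A) x = 2: LHS = 2·2 + 3 = 7; 7 ≤ 5 — FAILS
(B) x = 1: LHS = (1 - 2) mod 5 = (-1) mod 5 = 4; 4 ≠ 4 — FAILS

Answer: Both A and B are false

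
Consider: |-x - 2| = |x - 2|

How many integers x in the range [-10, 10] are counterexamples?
Counterexamples in [-10, 10]: {-10, -9, -8, -7, -6, -5, -4, -3, -2, -1, 1, 2, 3, 4, 5, 6, 7, 8, 9, 10}.

Counting them gives 20 values.

Answer: 20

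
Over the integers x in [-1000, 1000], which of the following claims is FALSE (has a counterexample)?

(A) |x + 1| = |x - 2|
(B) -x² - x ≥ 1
(A) x = 0: LHS = |0 + 1| = |1| = 1, RHS = |0 - 2| = |-2| = 2; 1 = 2 — FAILS
(B) x = 0: LHS = -0² - 0 = 0; 0 ≥ 1 — FAILS

Answer: Both A and B are false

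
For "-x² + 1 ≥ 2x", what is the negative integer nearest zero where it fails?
Testing negative integers from -1 downward:
x = -1: LHS = -(-1)² + 1 = 0, RHS = 2·(-1) = -2; 0 ≥ -2 — holds
x = -2: LHS = -(-2)² + 1 = -3, RHS = 2·(-2) = -4; -3 ≥ -4 — holds
x = -3: LHS = -(-3)² + 1 = -8, RHS = 2·(-3) = -6; -8 ≥ -6 — FAILS  ← closest negative counterexample to 0

Answer: x = -3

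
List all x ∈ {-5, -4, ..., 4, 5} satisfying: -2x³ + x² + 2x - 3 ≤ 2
Holds for: {-1, 0, 1, 2, 3, 4, 5}
Fails for: {-5, -4, -3, -2}

Answer: {-1, 0, 1, 2, 3, 4, 5}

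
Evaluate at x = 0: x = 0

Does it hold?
x = 0: 0 = 0 — holds

The relation is satisfied at x = 0.

Answer: Yes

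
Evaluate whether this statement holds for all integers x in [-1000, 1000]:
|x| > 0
The claim fails at x = 0:
x = 0: LHS = |0| = 0; 0 > 0 — FAILS

Because a single integer refutes it, the statement is false.

Answer: False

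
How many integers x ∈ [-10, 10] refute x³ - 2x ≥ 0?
Counterexamples in [-10, 10]: {-10, -9, -8, -7, -6, -5, -4, -3, -2, 1}.

Counting them gives 10 values.

Answer: 10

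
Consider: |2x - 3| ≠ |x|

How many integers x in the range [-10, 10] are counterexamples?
Counterexamples in [-10, 10]: {1, 3}.

Counting them gives 2 values.

Answer: 2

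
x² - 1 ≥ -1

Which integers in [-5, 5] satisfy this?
Over all integers in [-5, 5], LHS − RHS is smallest at x = 0, where it equals 0:
x = 0: LHS = 0² - 1 = -1; -1 ≥ -1 — holds
At the ends of the range:
x = -5: LHS = (-5)² - 1 = 24; 24 ≥ -1 — holds
x = 5: LHS = 5² - 1 = 24; 24 ≥ -1 — holds
Hence LHS − RHS is never negative, i.e. LHS ≥ RHS throughout, so the relation holds for every integer in [-5, 5].

Answer: All integers in [-5, 5]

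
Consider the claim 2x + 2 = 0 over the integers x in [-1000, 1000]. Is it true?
The claim fails at x = 0:
x = 0: LHS = 2·0 + 2 = 2; 2 = 0 — FAILS

Because a single integer refutes it, the statement is false.

Answer: False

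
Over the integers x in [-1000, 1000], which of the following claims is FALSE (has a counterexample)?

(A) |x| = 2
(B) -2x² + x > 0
(A) x = 0: LHS = |0| = 0; 0 = 2 — FAILS
(B) x = 0: LHS = -2·0² + 0 = 0; 0 > 0 — FAILS

Answer: Both A and B are false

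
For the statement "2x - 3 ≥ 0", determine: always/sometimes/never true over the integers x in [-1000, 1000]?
Holds at x = 2: LHS = 2·2 - 3 = 1; 1 ≥ 0 — holds
Fails at x = 0: LHS = 2·0 - 3 = -3; -3 ≥ 0 — FAILS
It is satisfied by some integers in the range but not all.

Answer: Sometimes true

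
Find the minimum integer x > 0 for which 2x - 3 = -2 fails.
Testing positive integers:
x = 1: LHS = 2·1 - 3 = -1; -1 = -2 — FAILS  ← smallest positive counterexample

Answer: x = 1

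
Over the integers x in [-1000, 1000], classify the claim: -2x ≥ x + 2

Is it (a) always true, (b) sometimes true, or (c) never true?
Holds at x = -1: LHS = -2·(-1) = 2, RHS = (-1) + 2 = 1; 2 ≥ 1 — holds
Fails at x = 0: LHS = -2·0 = 0, RHS = 0 + 2 = 2; 0 ≥ 2 — FAILS
It is satisfied by some integers in the range but not all.

Answer: Sometimes true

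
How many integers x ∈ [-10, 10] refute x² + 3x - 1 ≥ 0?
Counterexamples in [-10, 10]: {-3, -2, -1, 0}.

Counting them gives 4 values.

Answer: 4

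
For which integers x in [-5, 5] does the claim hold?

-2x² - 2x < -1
Holds for: {-5, -4, -3, -2, 1, 2, 3, 4, 5}
Fails for: {-1, 0}

Answer: {-5, -4, -3, -2, 1, 2, 3, 4, 5}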